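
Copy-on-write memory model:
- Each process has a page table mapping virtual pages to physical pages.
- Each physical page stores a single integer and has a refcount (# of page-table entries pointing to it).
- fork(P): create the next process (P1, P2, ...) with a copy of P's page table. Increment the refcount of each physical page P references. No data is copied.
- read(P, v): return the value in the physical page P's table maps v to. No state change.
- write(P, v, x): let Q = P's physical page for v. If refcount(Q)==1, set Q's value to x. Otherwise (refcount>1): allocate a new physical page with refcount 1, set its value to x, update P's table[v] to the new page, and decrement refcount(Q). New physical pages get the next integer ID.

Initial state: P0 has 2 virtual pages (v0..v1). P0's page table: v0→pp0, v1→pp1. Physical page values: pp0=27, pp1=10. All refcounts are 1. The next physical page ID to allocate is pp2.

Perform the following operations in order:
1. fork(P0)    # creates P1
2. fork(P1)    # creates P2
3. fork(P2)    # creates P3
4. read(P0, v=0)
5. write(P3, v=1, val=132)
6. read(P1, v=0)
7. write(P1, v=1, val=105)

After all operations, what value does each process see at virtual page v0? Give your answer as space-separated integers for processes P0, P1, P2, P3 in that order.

Op 1: fork(P0) -> P1. 2 ppages; refcounts: pp0:2 pp1:2
Op 2: fork(P1) -> P2. 2 ppages; refcounts: pp0:3 pp1:3
Op 3: fork(P2) -> P3. 2 ppages; refcounts: pp0:4 pp1:4
Op 4: read(P0, v0) -> 27. No state change.
Op 5: write(P3, v1, 132). refcount(pp1)=4>1 -> COPY to pp2. 3 ppages; refcounts: pp0:4 pp1:3 pp2:1
Op 6: read(P1, v0) -> 27. No state change.
Op 7: write(P1, v1, 105). refcount(pp1)=3>1 -> COPY to pp3. 4 ppages; refcounts: pp0:4 pp1:2 pp2:1 pp3:1
P0: v0 -> pp0 = 27
P1: v0 -> pp0 = 27
P2: v0 -> pp0 = 27
P3: v0 -> pp0 = 27

Answer: 27 27 27 27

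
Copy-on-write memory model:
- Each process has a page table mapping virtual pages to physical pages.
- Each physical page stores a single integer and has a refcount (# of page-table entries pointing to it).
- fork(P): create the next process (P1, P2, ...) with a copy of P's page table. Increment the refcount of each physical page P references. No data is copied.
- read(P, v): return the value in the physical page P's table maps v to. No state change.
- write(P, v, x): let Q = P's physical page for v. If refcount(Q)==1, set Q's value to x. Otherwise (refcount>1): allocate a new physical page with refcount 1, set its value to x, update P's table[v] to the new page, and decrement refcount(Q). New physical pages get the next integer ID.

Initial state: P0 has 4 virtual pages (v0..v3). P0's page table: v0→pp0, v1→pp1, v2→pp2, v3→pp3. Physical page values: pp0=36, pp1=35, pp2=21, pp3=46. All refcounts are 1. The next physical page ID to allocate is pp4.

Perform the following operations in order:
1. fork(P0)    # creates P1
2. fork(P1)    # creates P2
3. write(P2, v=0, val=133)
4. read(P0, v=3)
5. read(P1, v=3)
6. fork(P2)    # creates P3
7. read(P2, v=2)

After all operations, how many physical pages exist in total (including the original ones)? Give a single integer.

Op 1: fork(P0) -> P1. 4 ppages; refcounts: pp0:2 pp1:2 pp2:2 pp3:2
Op 2: fork(P1) -> P2. 4 ppages; refcounts: pp0:3 pp1:3 pp2:3 pp3:3
Op 3: write(P2, v0, 133). refcount(pp0)=3>1 -> COPY to pp4. 5 ppages; refcounts: pp0:2 pp1:3 pp2:3 pp3:3 pp4:1
Op 4: read(P0, v3) -> 46. No state change.
Op 5: read(P1, v3) -> 46. No state change.
Op 6: fork(P2) -> P3. 5 ppages; refcounts: pp0:2 pp1:4 pp2:4 pp3:4 pp4:2
Op 7: read(P2, v2) -> 21. No state change.

Answer: 5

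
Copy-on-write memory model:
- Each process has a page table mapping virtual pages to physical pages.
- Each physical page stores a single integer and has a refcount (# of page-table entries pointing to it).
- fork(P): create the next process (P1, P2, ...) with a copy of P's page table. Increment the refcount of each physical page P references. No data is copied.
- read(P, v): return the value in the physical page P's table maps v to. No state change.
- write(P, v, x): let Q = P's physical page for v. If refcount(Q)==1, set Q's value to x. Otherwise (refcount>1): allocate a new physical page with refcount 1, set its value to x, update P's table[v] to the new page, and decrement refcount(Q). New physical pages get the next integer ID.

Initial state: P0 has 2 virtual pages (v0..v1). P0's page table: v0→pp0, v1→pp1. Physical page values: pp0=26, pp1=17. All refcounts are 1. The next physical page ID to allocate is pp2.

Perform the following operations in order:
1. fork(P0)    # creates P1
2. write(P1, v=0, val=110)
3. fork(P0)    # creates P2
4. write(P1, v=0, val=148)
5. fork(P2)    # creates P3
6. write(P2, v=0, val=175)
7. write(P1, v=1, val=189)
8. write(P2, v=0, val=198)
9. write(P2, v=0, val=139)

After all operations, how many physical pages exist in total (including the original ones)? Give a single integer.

Answer: 5

Derivation:
Op 1: fork(P0) -> P1. 2 ppages; refcounts: pp0:2 pp1:2
Op 2: write(P1, v0, 110). refcount(pp0)=2>1 -> COPY to pp2. 3 ppages; refcounts: pp0:1 pp1:2 pp2:1
Op 3: fork(P0) -> P2. 3 ppages; refcounts: pp0:2 pp1:3 pp2:1
Op 4: write(P1, v0, 148). refcount(pp2)=1 -> write in place. 3 ppages; refcounts: pp0:2 pp1:3 pp2:1
Op 5: fork(P2) -> P3. 3 ppages; refcounts: pp0:3 pp1:4 pp2:1
Op 6: write(P2, v0, 175). refcount(pp0)=3>1 -> COPY to pp3. 4 ppages; refcounts: pp0:2 pp1:4 pp2:1 pp3:1
Op 7: write(P1, v1, 189). refcount(pp1)=4>1 -> COPY to pp4. 5 ppages; refcounts: pp0:2 pp1:3 pp2:1 pp3:1 pp4:1
Op 8: write(P2, v0, 198). refcount(pp3)=1 -> write in place. 5 ppages; refcounts: pp0:2 pp1:3 pp2:1 pp3:1 pp4:1
Op 9: write(P2, v0, 139). refcount(pp3)=1 -> write in place. 5 ppages; refcounts: pp0:2 pp1:3 pp2:1 pp3:1 pp4:1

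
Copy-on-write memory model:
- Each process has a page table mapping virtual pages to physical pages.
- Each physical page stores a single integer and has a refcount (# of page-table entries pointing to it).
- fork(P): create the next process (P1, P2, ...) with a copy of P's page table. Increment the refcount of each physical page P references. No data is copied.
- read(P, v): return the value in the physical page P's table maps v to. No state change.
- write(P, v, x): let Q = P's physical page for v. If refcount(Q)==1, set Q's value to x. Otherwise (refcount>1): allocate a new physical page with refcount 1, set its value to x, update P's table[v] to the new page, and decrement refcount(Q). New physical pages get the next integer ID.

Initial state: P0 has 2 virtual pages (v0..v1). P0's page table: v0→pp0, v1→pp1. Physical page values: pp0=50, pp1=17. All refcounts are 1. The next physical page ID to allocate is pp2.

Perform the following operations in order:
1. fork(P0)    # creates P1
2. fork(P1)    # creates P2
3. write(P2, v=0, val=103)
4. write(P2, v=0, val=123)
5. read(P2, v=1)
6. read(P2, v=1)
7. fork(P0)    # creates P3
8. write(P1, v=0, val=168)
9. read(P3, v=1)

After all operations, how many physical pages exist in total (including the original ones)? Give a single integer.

Op 1: fork(P0) -> P1. 2 ppages; refcounts: pp0:2 pp1:2
Op 2: fork(P1) -> P2. 2 ppages; refcounts: pp0:3 pp1:3
Op 3: write(P2, v0, 103). refcount(pp0)=3>1 -> COPY to pp2. 3 ppages; refcounts: pp0:2 pp1:3 pp2:1
Op 4: write(P2, v0, 123). refcount(pp2)=1 -> write in place. 3 ppages; refcounts: pp0:2 pp1:3 pp2:1
Op 5: read(P2, v1) -> 17. No state change.
Op 6: read(P2, v1) -> 17. No state change.
Op 7: fork(P0) -> P3. 3 ppages; refcounts: pp0:3 pp1:4 pp2:1
Op 8: write(P1, v0, 168). refcount(pp0)=3>1 -> COPY to pp3. 4 ppages; refcounts: pp0:2 pp1:4 pp2:1 pp3:1
Op 9: read(P3, v1) -> 17. No state change.

Answer: 4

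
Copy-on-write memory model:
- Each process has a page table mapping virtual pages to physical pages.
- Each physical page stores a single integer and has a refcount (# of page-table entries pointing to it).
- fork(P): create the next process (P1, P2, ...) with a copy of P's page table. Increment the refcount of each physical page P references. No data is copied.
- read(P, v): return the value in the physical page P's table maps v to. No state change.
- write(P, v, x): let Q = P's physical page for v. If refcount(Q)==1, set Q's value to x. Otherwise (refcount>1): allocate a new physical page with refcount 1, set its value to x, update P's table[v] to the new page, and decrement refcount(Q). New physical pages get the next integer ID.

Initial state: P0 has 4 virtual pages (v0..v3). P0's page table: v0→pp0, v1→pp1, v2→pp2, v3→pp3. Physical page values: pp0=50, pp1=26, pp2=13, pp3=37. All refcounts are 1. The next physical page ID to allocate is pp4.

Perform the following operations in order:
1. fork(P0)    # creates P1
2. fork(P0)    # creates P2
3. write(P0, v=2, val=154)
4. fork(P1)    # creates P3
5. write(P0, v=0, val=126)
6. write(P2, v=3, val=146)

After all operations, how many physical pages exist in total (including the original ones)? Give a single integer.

Op 1: fork(P0) -> P1. 4 ppages; refcounts: pp0:2 pp1:2 pp2:2 pp3:2
Op 2: fork(P0) -> P2. 4 ppages; refcounts: pp0:3 pp1:3 pp2:3 pp3:3
Op 3: write(P0, v2, 154). refcount(pp2)=3>1 -> COPY to pp4. 5 ppages; refcounts: pp0:3 pp1:3 pp2:2 pp3:3 pp4:1
Op 4: fork(P1) -> P3. 5 ppages; refcounts: pp0:4 pp1:4 pp2:3 pp3:4 pp4:1
Op 5: write(P0, v0, 126). refcount(pp0)=4>1 -> COPY to pp5. 6 ppages; refcounts: pp0:3 pp1:4 pp2:3 pp3:4 pp4:1 pp5:1
Op 6: write(P2, v3, 146). refcount(pp3)=4>1 -> COPY to pp6. 7 ppages; refcounts: pp0:3 pp1:4 pp2:3 pp3:3 pp4:1 pp5:1 pp6:1

Answer: 7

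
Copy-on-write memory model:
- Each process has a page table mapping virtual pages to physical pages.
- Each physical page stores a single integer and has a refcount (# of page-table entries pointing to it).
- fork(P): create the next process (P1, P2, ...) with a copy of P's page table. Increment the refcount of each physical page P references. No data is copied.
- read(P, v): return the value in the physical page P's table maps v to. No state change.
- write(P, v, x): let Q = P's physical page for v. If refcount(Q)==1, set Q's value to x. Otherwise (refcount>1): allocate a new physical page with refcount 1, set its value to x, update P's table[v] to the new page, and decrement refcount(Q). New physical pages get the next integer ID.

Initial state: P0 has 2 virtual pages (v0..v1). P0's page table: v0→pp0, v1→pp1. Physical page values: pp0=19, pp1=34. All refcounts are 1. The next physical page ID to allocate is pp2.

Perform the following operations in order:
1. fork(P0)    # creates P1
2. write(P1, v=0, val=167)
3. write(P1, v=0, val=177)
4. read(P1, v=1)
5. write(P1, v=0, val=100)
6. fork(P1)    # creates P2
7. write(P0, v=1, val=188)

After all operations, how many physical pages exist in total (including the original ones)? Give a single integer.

Answer: 4

Derivation:
Op 1: fork(P0) -> P1. 2 ppages; refcounts: pp0:2 pp1:2
Op 2: write(P1, v0, 167). refcount(pp0)=2>1 -> COPY to pp2. 3 ppages; refcounts: pp0:1 pp1:2 pp2:1
Op 3: write(P1, v0, 177). refcount(pp2)=1 -> write in place. 3 ppages; refcounts: pp0:1 pp1:2 pp2:1
Op 4: read(P1, v1) -> 34. No state change.
Op 5: write(P1, v0, 100). refcount(pp2)=1 -> write in place. 3 ppages; refcounts: pp0:1 pp1:2 pp2:1
Op 6: fork(P1) -> P2. 3 ppages; refcounts: pp0:1 pp1:3 pp2:2
Op 7: write(P0, v1, 188). refcount(pp1)=3>1 -> COPY to pp3. 4 ppages; refcounts: pp0:1 pp1:2 pp2:2 pp3:1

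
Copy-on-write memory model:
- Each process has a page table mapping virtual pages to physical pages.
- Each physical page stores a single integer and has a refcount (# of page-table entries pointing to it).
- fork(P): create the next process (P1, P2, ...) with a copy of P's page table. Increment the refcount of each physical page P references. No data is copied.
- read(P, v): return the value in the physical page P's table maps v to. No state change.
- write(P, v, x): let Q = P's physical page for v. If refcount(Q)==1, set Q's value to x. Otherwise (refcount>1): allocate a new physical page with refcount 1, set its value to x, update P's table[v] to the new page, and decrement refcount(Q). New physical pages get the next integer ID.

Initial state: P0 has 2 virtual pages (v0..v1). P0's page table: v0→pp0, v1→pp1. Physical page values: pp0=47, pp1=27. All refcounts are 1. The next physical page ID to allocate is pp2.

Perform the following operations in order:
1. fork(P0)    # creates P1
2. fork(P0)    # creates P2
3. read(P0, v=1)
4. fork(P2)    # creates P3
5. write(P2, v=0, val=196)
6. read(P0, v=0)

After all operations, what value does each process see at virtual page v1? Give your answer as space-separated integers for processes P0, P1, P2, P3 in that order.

Answer: 27 27 27 27

Derivation:
Op 1: fork(P0) -> P1. 2 ppages; refcounts: pp0:2 pp1:2
Op 2: fork(P0) -> P2. 2 ppages; refcounts: pp0:3 pp1:3
Op 3: read(P0, v1) -> 27. No state change.
Op 4: fork(P2) -> P3. 2 ppages; refcounts: pp0:4 pp1:4
Op 5: write(P2, v0, 196). refcount(pp0)=4>1 -> COPY to pp2. 3 ppages; refcounts: pp0:3 pp1:4 pp2:1
Op 6: read(P0, v0) -> 47. No state change.
P0: v1 -> pp1 = 27
P1: v1 -> pp1 = 27
P2: v1 -> pp1 = 27
P3: v1 -> pp1 = 27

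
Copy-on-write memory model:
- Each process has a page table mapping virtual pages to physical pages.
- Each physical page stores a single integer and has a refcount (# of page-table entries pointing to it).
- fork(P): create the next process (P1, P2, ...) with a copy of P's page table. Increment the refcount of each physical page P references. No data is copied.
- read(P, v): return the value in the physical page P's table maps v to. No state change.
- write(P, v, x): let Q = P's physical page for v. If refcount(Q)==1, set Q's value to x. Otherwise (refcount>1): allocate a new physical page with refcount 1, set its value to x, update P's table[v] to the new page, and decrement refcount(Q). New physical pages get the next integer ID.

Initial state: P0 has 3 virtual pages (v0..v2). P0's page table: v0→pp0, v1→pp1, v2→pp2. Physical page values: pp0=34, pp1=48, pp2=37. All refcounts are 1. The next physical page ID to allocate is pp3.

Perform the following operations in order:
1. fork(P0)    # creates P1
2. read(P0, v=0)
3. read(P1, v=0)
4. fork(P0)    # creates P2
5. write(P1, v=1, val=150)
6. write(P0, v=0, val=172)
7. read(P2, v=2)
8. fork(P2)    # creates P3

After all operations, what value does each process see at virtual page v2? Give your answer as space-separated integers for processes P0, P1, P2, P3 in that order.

Answer: 37 37 37 37

Derivation:
Op 1: fork(P0) -> P1. 3 ppages; refcounts: pp0:2 pp1:2 pp2:2
Op 2: read(P0, v0) -> 34. No state change.
Op 3: read(P1, v0) -> 34. No state change.
Op 4: fork(P0) -> P2. 3 ppages; refcounts: pp0:3 pp1:3 pp2:3
Op 5: write(P1, v1, 150). refcount(pp1)=3>1 -> COPY to pp3. 4 ppages; refcounts: pp0:3 pp1:2 pp2:3 pp3:1
Op 6: write(P0, v0, 172). refcount(pp0)=3>1 -> COPY to pp4. 5 ppages; refcounts: pp0:2 pp1:2 pp2:3 pp3:1 pp4:1
Op 7: read(P2, v2) -> 37. No state change.
Op 8: fork(P2) -> P3. 5 ppages; refcounts: pp0:3 pp1:3 pp2:4 pp3:1 pp4:1
P0: v2 -> pp2 = 37
P1: v2 -> pp2 = 37
P2: v2 -> pp2 = 37
P3: v2 -> pp2 = 37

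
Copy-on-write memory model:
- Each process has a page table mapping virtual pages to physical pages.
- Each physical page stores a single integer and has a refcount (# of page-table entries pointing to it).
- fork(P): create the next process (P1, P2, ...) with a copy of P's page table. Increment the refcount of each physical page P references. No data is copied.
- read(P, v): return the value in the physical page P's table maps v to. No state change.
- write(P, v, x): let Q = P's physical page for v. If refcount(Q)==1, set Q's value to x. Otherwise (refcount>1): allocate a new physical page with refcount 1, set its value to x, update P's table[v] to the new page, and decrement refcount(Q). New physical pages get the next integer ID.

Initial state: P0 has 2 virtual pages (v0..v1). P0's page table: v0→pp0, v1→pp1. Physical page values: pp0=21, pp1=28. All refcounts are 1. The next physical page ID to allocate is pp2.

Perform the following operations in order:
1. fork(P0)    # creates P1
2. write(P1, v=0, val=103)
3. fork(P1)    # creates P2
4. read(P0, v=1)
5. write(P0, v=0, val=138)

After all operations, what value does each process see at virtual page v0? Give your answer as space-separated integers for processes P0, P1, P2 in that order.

Answer: 138 103 103

Derivation:
Op 1: fork(P0) -> P1. 2 ppages; refcounts: pp0:2 pp1:2
Op 2: write(P1, v0, 103). refcount(pp0)=2>1 -> COPY to pp2. 3 ppages; refcounts: pp0:1 pp1:2 pp2:1
Op 3: fork(P1) -> P2. 3 ppages; refcounts: pp0:1 pp1:3 pp2:2
Op 4: read(P0, v1) -> 28. No state change.
Op 5: write(P0, v0, 138). refcount(pp0)=1 -> write in place. 3 ppages; refcounts: pp0:1 pp1:3 pp2:2
P0: v0 -> pp0 = 138
P1: v0 -> pp2 = 103
P2: v0 -> pp2 = 103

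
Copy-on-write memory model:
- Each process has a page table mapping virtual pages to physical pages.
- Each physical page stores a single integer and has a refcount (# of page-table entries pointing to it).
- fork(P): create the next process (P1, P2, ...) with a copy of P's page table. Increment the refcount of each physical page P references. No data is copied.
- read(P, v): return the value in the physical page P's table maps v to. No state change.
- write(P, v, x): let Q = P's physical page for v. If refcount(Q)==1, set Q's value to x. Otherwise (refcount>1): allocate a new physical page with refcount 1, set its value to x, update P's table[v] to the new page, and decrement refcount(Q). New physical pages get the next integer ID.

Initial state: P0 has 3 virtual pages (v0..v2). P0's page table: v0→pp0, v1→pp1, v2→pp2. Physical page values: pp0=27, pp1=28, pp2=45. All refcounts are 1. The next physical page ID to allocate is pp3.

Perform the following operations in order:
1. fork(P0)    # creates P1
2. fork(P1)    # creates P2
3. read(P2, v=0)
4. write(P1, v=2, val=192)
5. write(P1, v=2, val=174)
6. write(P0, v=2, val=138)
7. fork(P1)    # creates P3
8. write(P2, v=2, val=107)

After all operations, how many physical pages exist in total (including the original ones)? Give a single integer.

Op 1: fork(P0) -> P1. 3 ppages; refcounts: pp0:2 pp1:2 pp2:2
Op 2: fork(P1) -> P2. 3 ppages; refcounts: pp0:3 pp1:3 pp2:3
Op 3: read(P2, v0) -> 27. No state change.
Op 4: write(P1, v2, 192). refcount(pp2)=3>1 -> COPY to pp3. 4 ppages; refcounts: pp0:3 pp1:3 pp2:2 pp3:1
Op 5: write(P1, v2, 174). refcount(pp3)=1 -> write in place. 4 ppages; refcounts: pp0:3 pp1:3 pp2:2 pp3:1
Op 6: write(P0, v2, 138). refcount(pp2)=2>1 -> COPY to pp4. 5 ppages; refcounts: pp0:3 pp1:3 pp2:1 pp3:1 pp4:1
Op 7: fork(P1) -> P3. 5 ppages; refcounts: pp0:4 pp1:4 pp2:1 pp3:2 pp4:1
Op 8: write(P2, v2, 107). refcount(pp2)=1 -> write in place. 5 ppages; refcounts: pp0:4 pp1:4 pp2:1 pp3:2 pp4:1

Answer: 5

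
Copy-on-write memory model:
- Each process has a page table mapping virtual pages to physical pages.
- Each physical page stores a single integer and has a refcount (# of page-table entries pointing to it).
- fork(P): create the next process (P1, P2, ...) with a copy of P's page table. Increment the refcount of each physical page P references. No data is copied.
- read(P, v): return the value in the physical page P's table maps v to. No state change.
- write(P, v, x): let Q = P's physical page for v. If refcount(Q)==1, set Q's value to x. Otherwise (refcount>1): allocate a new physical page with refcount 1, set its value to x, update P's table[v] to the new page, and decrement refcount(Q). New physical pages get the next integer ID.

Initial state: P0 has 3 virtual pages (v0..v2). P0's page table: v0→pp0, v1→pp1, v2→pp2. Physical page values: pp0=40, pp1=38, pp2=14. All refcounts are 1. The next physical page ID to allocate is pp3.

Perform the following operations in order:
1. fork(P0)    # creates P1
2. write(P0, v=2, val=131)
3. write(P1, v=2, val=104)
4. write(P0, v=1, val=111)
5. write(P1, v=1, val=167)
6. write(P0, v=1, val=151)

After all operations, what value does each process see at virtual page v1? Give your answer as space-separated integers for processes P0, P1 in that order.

Op 1: fork(P0) -> P1. 3 ppages; refcounts: pp0:2 pp1:2 pp2:2
Op 2: write(P0, v2, 131). refcount(pp2)=2>1 -> COPY to pp3. 4 ppages; refcounts: pp0:2 pp1:2 pp2:1 pp3:1
Op 3: write(P1, v2, 104). refcount(pp2)=1 -> write in place. 4 ppages; refcounts: pp0:2 pp1:2 pp2:1 pp3:1
Op 4: write(P0, v1, 111). refcount(pp1)=2>1 -> COPY to pp4. 5 ppages; refcounts: pp0:2 pp1:1 pp2:1 pp3:1 pp4:1
Op 5: write(P1, v1, 167). refcount(pp1)=1 -> write in place. 5 ppages; refcounts: pp0:2 pp1:1 pp2:1 pp3:1 pp4:1
Op 6: write(P0, v1, 151). refcount(pp4)=1 -> write in place. 5 ppages; refcounts: pp0:2 pp1:1 pp2:1 pp3:1 pp4:1
P0: v1 -> pp4 = 151
P1: v1 -> pp1 = 167

Answer: 151 167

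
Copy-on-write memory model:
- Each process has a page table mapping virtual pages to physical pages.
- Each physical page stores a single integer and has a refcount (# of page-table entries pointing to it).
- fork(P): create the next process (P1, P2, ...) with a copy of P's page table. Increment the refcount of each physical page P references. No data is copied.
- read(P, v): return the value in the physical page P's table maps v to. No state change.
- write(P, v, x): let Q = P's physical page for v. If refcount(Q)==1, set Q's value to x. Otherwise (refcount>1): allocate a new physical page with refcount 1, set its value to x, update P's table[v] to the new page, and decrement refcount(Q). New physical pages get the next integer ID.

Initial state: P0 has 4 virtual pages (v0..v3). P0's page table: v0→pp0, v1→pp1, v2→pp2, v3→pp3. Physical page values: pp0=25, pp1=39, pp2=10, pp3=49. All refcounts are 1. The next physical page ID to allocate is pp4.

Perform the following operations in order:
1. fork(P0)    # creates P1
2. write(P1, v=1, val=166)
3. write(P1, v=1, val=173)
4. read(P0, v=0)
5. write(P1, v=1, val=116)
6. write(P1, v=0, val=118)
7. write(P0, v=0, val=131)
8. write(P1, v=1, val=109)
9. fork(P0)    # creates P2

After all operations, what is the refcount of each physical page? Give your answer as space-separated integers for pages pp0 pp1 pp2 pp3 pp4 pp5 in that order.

Op 1: fork(P0) -> P1. 4 ppages; refcounts: pp0:2 pp1:2 pp2:2 pp3:2
Op 2: write(P1, v1, 166). refcount(pp1)=2>1 -> COPY to pp4. 5 ppages; refcounts: pp0:2 pp1:1 pp2:2 pp3:2 pp4:1
Op 3: write(P1, v1, 173). refcount(pp4)=1 -> write in place. 5 ppages; refcounts: pp0:2 pp1:1 pp2:2 pp3:2 pp4:1
Op 4: read(P0, v0) -> 25. No state change.
Op 5: write(P1, v1, 116). refcount(pp4)=1 -> write in place. 5 ppages; refcounts: pp0:2 pp1:1 pp2:2 pp3:2 pp4:1
Op 6: write(P1, v0, 118). refcount(pp0)=2>1 -> COPY to pp5. 6 ppages; refcounts: pp0:1 pp1:1 pp2:2 pp3:2 pp4:1 pp5:1
Op 7: write(P0, v0, 131). refcount(pp0)=1 -> write in place. 6 ppages; refcounts: pp0:1 pp1:1 pp2:2 pp3:2 pp4:1 pp5:1
Op 8: write(P1, v1, 109). refcount(pp4)=1 -> write in place. 6 ppages; refcounts: pp0:1 pp1:1 pp2:2 pp3:2 pp4:1 pp5:1
Op 9: fork(P0) -> P2. 6 ppages; refcounts: pp0:2 pp1:2 pp2:3 pp3:3 pp4:1 pp5:1

Answer: 2 2 3 3 1 1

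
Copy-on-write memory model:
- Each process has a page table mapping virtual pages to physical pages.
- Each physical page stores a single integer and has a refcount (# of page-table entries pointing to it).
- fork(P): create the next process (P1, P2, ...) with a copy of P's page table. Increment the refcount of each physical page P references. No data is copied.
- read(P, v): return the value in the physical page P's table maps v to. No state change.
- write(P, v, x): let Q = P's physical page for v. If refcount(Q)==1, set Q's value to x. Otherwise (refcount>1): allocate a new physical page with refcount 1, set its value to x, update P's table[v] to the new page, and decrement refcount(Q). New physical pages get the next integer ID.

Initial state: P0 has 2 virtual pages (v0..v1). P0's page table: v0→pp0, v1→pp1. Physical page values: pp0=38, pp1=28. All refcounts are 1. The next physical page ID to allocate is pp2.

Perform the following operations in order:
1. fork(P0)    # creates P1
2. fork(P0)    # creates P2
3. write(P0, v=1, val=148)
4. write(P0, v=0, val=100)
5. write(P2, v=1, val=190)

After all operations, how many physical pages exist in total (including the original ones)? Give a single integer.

Op 1: fork(P0) -> P1. 2 ppages; refcounts: pp0:2 pp1:2
Op 2: fork(P0) -> P2. 2 ppages; refcounts: pp0:3 pp1:3
Op 3: write(P0, v1, 148). refcount(pp1)=3>1 -> COPY to pp2. 3 ppages; refcounts: pp0:3 pp1:2 pp2:1
Op 4: write(P0, v0, 100). refcount(pp0)=3>1 -> COPY to pp3. 4 ppages; refcounts: pp0:2 pp1:2 pp2:1 pp3:1
Op 5: write(P2, v1, 190). refcount(pp1)=2>1 -> COPY to pp4. 5 ppages; refcounts: pp0:2 pp1:1 pp2:1 pp3:1 pp4:1

Answer: 5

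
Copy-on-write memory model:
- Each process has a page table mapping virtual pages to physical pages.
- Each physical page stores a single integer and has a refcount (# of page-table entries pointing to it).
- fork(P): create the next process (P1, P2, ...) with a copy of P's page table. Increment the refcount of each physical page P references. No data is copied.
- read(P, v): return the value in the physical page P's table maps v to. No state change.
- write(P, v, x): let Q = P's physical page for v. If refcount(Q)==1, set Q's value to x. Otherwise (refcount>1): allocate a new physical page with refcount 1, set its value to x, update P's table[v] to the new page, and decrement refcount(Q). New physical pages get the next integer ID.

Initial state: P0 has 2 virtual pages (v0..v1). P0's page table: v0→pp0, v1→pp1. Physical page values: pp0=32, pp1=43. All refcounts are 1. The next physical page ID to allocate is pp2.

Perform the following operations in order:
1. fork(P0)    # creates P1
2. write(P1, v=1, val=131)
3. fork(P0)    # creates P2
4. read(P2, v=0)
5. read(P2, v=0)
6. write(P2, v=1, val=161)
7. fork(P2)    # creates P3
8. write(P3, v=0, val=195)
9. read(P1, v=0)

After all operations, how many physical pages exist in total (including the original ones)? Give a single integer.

Op 1: fork(P0) -> P1. 2 ppages; refcounts: pp0:2 pp1:2
Op 2: write(P1, v1, 131). refcount(pp1)=2>1 -> COPY to pp2. 3 ppages; refcounts: pp0:2 pp1:1 pp2:1
Op 3: fork(P0) -> P2. 3 ppages; refcounts: pp0:3 pp1:2 pp2:1
Op 4: read(P2, v0) -> 32. No state change.
Op 5: read(P2, v0) -> 32. No state change.
Op 6: write(P2, v1, 161). refcount(pp1)=2>1 -> COPY to pp3. 4 ppages; refcounts: pp0:3 pp1:1 pp2:1 pp3:1
Op 7: fork(P2) -> P3. 4 ppages; refcounts: pp0:4 pp1:1 pp2:1 pp3:2
Op 8: write(P3, v0, 195). refcount(pp0)=4>1 -> COPY to pp4. 5 ppages; refcounts: pp0:3 pp1:1 pp2:1 pp3:2 pp4:1
Op 9: read(P1, v0) -> 32. No state change.

Answer: 5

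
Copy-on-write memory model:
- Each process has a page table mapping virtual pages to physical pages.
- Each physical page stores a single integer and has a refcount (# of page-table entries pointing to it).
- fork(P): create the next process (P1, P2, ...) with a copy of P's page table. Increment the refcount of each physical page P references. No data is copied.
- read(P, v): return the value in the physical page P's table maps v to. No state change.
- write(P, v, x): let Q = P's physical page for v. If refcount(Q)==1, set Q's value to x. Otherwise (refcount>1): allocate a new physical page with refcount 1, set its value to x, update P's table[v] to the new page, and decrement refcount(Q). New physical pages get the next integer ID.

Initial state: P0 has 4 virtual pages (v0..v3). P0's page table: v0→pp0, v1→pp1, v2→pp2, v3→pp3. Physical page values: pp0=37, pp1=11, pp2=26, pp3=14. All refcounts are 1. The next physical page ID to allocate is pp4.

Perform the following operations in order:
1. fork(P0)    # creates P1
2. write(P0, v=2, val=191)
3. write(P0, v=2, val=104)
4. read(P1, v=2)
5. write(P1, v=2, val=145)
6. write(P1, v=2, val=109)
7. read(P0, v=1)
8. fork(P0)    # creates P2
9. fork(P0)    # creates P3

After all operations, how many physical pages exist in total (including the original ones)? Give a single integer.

Answer: 5

Derivation:
Op 1: fork(P0) -> P1. 4 ppages; refcounts: pp0:2 pp1:2 pp2:2 pp3:2
Op 2: write(P0, v2, 191). refcount(pp2)=2>1 -> COPY to pp4. 5 ppages; refcounts: pp0:2 pp1:2 pp2:1 pp3:2 pp4:1
Op 3: write(P0, v2, 104). refcount(pp4)=1 -> write in place. 5 ppages; refcounts: pp0:2 pp1:2 pp2:1 pp3:2 pp4:1
Op 4: read(P1, v2) -> 26. No state change.
Op 5: write(P1, v2, 145). refcount(pp2)=1 -> write in place. 5 ppages; refcounts: pp0:2 pp1:2 pp2:1 pp3:2 pp4:1
Op 6: write(P1, v2, 109). refcount(pp2)=1 -> write in place. 5 ppages; refcounts: pp0:2 pp1:2 pp2:1 pp3:2 pp4:1
Op 7: read(P0, v1) -> 11. No state change.
Op 8: fork(P0) -> P2. 5 ppages; refcounts: pp0:3 pp1:3 pp2:1 pp3:3 pp4:2
Op 9: fork(P0) -> P3. 5 ppages; refcounts: pp0:4 pp1:4 pp2:1 pp3:4 pp4:3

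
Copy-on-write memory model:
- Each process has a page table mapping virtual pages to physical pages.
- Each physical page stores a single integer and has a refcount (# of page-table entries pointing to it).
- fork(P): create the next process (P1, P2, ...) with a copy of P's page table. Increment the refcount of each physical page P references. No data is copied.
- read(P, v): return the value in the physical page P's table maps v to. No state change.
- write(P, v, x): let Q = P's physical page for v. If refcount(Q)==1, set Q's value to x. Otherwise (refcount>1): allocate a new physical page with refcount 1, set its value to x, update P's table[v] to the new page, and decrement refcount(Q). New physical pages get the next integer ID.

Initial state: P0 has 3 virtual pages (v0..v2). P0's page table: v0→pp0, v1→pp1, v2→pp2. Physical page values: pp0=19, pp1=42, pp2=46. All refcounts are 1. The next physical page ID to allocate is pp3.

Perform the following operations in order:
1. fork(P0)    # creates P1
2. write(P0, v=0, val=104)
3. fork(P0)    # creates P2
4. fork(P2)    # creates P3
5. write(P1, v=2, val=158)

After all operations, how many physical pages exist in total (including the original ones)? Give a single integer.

Answer: 5

Derivation:
Op 1: fork(P0) -> P1. 3 ppages; refcounts: pp0:2 pp1:2 pp2:2
Op 2: write(P0, v0, 104). refcount(pp0)=2>1 -> COPY to pp3. 4 ppages; refcounts: pp0:1 pp1:2 pp2:2 pp3:1
Op 3: fork(P0) -> P2. 4 ppages; refcounts: pp0:1 pp1:3 pp2:3 pp3:2
Op 4: fork(P2) -> P3. 4 ppages; refcounts: pp0:1 pp1:4 pp2:4 pp3:3
Op 5: write(P1, v2, 158). refcount(pp2)=4>1 -> COPY to pp4. 5 ppages; refcounts: pp0:1 pp1:4 pp2:3 pp3:3 pp4:1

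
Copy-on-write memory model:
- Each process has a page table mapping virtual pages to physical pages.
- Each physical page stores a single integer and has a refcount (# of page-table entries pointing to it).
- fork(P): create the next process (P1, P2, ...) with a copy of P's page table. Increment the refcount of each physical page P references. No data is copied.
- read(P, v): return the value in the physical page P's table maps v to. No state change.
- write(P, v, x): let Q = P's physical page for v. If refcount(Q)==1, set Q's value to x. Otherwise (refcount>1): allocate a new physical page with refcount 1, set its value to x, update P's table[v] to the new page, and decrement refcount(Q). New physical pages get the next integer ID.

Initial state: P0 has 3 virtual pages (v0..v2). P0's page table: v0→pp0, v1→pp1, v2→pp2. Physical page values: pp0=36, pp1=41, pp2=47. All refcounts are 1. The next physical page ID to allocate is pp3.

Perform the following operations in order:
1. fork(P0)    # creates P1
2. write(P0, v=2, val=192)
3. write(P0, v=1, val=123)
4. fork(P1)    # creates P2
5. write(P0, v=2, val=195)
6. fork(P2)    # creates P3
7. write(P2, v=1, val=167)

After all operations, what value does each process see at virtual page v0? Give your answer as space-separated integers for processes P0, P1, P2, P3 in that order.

Op 1: fork(P0) -> P1. 3 ppages; refcounts: pp0:2 pp1:2 pp2:2
Op 2: write(P0, v2, 192). refcount(pp2)=2>1 -> COPY to pp3. 4 ppages; refcounts: pp0:2 pp1:2 pp2:1 pp3:1
Op 3: write(P0, v1, 123). refcount(pp1)=2>1 -> COPY to pp4. 5 ppages; refcounts: pp0:2 pp1:1 pp2:1 pp3:1 pp4:1
Op 4: fork(P1) -> P2. 5 ppages; refcounts: pp0:3 pp1:2 pp2:2 pp3:1 pp4:1
Op 5: write(P0, v2, 195). refcount(pp3)=1 -> write in place. 5 ppages; refcounts: pp0:3 pp1:2 pp2:2 pp3:1 pp4:1
Op 6: fork(P2) -> P3. 5 ppages; refcounts: pp0:4 pp1:3 pp2:3 pp3:1 pp4:1
Op 7: write(P2, v1, 167). refcount(pp1)=3>1 -> COPY to pp5. 6 ppages; refcounts: pp0:4 pp1:2 pp2:3 pp3:1 pp4:1 pp5:1
P0: v0 -> pp0 = 36
P1: v0 -> pp0 = 36
P2: v0 -> pp0 = 36
P3: v0 -> pp0 = 36

Answer: 36 36 36 36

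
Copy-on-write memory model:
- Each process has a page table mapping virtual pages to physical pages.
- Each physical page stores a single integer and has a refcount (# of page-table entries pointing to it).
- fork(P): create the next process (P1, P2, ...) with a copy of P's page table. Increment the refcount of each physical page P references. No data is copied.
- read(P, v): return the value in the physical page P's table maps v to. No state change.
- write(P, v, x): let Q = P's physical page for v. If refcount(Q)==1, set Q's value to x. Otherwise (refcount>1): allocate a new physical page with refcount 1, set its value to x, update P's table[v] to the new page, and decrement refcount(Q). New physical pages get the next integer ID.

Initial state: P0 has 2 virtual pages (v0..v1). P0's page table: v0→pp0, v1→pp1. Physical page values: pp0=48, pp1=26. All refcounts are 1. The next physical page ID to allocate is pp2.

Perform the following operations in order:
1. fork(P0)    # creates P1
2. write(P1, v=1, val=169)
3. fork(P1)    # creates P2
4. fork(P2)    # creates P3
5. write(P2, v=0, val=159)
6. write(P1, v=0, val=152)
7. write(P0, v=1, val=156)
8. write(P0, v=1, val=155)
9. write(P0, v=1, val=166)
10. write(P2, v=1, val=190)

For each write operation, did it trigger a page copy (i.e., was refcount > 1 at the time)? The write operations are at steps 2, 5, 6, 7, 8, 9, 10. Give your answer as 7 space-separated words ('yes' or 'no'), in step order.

Op 1: fork(P0) -> P1. 2 ppages; refcounts: pp0:2 pp1:2
Op 2: write(P1, v1, 169). refcount(pp1)=2>1 -> COPY to pp2. 3 ppages; refcounts: pp0:2 pp1:1 pp2:1
Op 3: fork(P1) -> P2. 3 ppages; refcounts: pp0:3 pp1:1 pp2:2
Op 4: fork(P2) -> P3. 3 ppages; refcounts: pp0:4 pp1:1 pp2:3
Op 5: write(P2, v0, 159). refcount(pp0)=4>1 -> COPY to pp3. 4 ppages; refcounts: pp0:3 pp1:1 pp2:3 pp3:1
Op 6: write(P1, v0, 152). refcount(pp0)=3>1 -> COPY to pp4. 5 ppages; refcounts: pp0:2 pp1:1 pp2:3 pp3:1 pp4:1
Op 7: write(P0, v1, 156). refcount(pp1)=1 -> write in place. 5 ppages; refcounts: pp0:2 pp1:1 pp2:3 pp3:1 pp4:1
Op 8: write(P0, v1, 155). refcount(pp1)=1 -> write in place. 5 ppages; refcounts: pp0:2 pp1:1 pp2:3 pp3:1 pp4:1
Op 9: write(P0, v1, 166). refcount(pp1)=1 -> write in place. 5 ppages; refcounts: pp0:2 pp1:1 pp2:3 pp3:1 pp4:1
Op 10: write(P2, v1, 190). refcount(pp2)=3>1 -> COPY to pp5. 6 ppages; refcounts: pp0:2 pp1:1 pp2:2 pp3:1 pp4:1 pp5:1

yes yes yes no no no yes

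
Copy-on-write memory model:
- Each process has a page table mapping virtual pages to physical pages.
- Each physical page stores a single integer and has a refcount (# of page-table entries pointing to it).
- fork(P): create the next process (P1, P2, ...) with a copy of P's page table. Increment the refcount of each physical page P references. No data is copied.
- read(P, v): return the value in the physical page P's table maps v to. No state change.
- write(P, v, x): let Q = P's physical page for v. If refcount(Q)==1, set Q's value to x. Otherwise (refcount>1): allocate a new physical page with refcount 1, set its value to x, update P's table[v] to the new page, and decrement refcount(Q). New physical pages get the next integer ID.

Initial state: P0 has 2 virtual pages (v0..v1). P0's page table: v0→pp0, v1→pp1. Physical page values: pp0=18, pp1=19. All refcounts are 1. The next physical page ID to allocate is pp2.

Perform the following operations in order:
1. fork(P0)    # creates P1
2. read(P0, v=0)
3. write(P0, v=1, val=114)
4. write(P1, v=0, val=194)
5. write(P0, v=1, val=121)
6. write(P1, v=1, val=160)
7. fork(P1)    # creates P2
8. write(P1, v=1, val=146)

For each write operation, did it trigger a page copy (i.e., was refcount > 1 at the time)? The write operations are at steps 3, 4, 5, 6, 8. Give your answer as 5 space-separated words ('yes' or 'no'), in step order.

Op 1: fork(P0) -> P1. 2 ppages; refcounts: pp0:2 pp1:2
Op 2: read(P0, v0) -> 18. No state change.
Op 3: write(P0, v1, 114). refcount(pp1)=2>1 -> COPY to pp2. 3 ppages; refcounts: pp0:2 pp1:1 pp2:1
Op 4: write(P1, v0, 194). refcount(pp0)=2>1 -> COPY to pp3. 4 ppages; refcounts: pp0:1 pp1:1 pp2:1 pp3:1
Op 5: write(P0, v1, 121). refcount(pp2)=1 -> write in place. 4 ppages; refcounts: pp0:1 pp1:1 pp2:1 pp3:1
Op 6: write(P1, v1, 160). refcount(pp1)=1 -> write in place. 4 ppages; refcounts: pp0:1 pp1:1 pp2:1 pp3:1
Op 7: fork(P1) -> P2. 4 ppages; refcounts: pp0:1 pp1:2 pp2:1 pp3:2
Op 8: write(P1, v1, 146). refcount(pp1)=2>1 -> COPY to pp4. 5 ppages; refcounts: pp0:1 pp1:1 pp2:1 pp3:2 pp4:1

yes yes no no yes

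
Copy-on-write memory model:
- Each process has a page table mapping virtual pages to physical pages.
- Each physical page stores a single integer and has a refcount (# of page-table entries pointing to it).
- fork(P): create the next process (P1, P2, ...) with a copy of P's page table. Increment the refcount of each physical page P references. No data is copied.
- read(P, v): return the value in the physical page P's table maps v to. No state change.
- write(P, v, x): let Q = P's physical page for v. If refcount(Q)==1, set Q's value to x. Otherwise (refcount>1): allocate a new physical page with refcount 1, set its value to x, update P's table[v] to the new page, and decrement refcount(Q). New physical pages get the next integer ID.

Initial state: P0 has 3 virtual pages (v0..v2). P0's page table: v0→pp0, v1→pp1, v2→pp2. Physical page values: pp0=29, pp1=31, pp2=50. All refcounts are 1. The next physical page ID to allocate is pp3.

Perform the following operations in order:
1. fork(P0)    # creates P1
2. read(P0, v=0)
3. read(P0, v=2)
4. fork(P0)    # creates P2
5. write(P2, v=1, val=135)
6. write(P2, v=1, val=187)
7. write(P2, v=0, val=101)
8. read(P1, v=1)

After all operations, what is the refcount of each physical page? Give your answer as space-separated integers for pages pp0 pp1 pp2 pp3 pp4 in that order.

Op 1: fork(P0) -> P1. 3 ppages; refcounts: pp0:2 pp1:2 pp2:2
Op 2: read(P0, v0) -> 29. No state change.
Op 3: read(P0, v2) -> 50. No state change.
Op 4: fork(P0) -> P2. 3 ppages; refcounts: pp0:3 pp1:3 pp2:3
Op 5: write(P2, v1, 135). refcount(pp1)=3>1 -> COPY to pp3. 4 ppages; refcounts: pp0:3 pp1:2 pp2:3 pp3:1
Op 6: write(P2, v1, 187). refcount(pp3)=1 -> write in place. 4 ppages; refcounts: pp0:3 pp1:2 pp2:3 pp3:1
Op 7: write(P2, v0, 101). refcount(pp0)=3>1 -> COPY to pp4. 5 ppages; refcounts: pp0:2 pp1:2 pp2:3 pp3:1 pp4:1
Op 8: read(P1, v1) -> 31. No state change.

Answer: 2 2 3 1 1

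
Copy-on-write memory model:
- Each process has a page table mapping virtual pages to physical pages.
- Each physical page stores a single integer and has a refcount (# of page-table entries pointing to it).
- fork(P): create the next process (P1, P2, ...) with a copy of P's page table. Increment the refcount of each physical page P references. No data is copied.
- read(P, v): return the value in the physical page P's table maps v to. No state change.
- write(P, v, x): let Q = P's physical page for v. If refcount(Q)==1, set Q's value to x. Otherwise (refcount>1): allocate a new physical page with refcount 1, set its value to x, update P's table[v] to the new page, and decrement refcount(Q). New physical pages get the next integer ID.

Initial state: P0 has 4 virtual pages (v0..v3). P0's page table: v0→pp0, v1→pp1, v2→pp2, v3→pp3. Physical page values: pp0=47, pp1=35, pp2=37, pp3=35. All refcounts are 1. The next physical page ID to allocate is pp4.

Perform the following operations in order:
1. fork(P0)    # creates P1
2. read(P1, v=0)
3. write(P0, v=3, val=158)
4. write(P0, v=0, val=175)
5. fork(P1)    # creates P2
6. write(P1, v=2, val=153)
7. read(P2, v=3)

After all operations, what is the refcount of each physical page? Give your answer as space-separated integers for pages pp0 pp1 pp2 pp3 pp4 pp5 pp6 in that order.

Op 1: fork(P0) -> P1. 4 ppages; refcounts: pp0:2 pp1:2 pp2:2 pp3:2
Op 2: read(P1, v0) -> 47. No state change.
Op 3: write(P0, v3, 158). refcount(pp3)=2>1 -> COPY to pp4. 5 ppages; refcounts: pp0:2 pp1:2 pp2:2 pp3:1 pp4:1
Op 4: write(P0, v0, 175). refcount(pp0)=2>1 -> COPY to pp5. 6 ppages; refcounts: pp0:1 pp1:2 pp2:2 pp3:1 pp4:1 pp5:1
Op 5: fork(P1) -> P2. 6 ppages; refcounts: pp0:2 pp1:3 pp2:3 pp3:2 pp4:1 pp5:1
Op 6: write(P1, v2, 153). refcount(pp2)=3>1 -> COPY to pp6. 7 ppages; refcounts: pp0:2 pp1:3 pp2:2 pp3:2 pp4:1 pp5:1 pp6:1
Op 7: read(P2, v3) -> 35. No state change.

Answer: 2 3 2 2 1 1 1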